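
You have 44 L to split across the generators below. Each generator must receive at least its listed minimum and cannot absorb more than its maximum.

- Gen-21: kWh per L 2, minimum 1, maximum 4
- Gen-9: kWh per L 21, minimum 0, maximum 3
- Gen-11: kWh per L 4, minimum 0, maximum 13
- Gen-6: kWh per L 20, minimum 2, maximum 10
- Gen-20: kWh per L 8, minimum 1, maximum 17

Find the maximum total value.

453

Meeting every minimum uses 1+0+0+2+1 = 4 L, leaving 40.
Highest kWh per L first: Gen-9 21 > Gen-6 20 > Gen-20 8 > Gen-11 4 > Gen-21 2.
Gen-9 takes 3 more to reach its cap of 3 — 37 left.
Give Gen-6 8 more to hit its cap of 10 — 29 left.
Give Gen-20 16 more to hit its cap of 17 — 13 left.
Give Gen-11 13 more to hit its cap of 13 — 0 left.
Total = 2×1 + 21×3 + 4×13 + 20×10 + 8×17 = 453.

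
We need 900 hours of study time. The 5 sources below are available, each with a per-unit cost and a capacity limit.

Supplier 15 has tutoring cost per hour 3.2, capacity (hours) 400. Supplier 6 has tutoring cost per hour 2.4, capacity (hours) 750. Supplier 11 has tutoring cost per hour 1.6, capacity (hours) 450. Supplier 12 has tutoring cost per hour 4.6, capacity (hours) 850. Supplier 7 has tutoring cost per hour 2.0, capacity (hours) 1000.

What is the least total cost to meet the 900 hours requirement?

Use sources in increasing cost order.
Supplier 11 (1.6): use full 450 ; 450 hours to go.
Supplier 7 at 2.0: take 450 of its 1000 ; requirement met.
Supplier 6, Supplier 15, Supplier 12: unused.
Cost = 450×1.6 + 450×2.0 = 1620.

1620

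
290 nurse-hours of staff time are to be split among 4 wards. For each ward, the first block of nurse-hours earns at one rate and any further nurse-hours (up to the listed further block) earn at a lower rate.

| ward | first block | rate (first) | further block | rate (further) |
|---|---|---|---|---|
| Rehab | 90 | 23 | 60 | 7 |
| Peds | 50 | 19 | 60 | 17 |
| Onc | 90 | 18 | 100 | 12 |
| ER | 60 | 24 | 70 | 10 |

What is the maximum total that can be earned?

6080

Order all 8 blocks by rate: ER/tier1 24 > Rehab/tier1 23 > Peds/tier1 19 > Onc/tier1 18 > Peds/tier2 17 > Onc/tier2 12 > ER/tier2 10 > Rehab/tier2 7.
ER tier1 at 24: fill all 60 — 230 left.
Fill Rehab tier1 block (90 at 23) — 140 left.
Peds tier1 at 19: fill all 50 — 90 left.
Fill Onc tier1 block (90 at 18) — 0 left.
Total = 24×60 + 23×90 + 19×50 + 18×90 = 6080.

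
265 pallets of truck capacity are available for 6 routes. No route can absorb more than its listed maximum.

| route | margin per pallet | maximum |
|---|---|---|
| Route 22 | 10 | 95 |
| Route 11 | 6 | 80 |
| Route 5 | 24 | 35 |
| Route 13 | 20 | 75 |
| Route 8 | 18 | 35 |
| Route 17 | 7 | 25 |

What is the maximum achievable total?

4095

Rank by margin per pallet: Route 5 24 > Route 13 20 > Route 8 18 > Route 22 10 > Route 17 7 > Route 11 6.
Route 5: +35 to 35 (cap) → 230 left.
Route 13 takes 75 to reach its cap of 75 → 155 left.
Give Route 8 35 to hit its cap of 35 → 120 left.
Route 22 takes 95 to reach its cap of 95 → 25 left.
Give Route 17 25 to hit its cap of 25 → 0 left.
Total = 10×95 + 24×35 + 20×75 + 18×35 + 7×25 = 4095.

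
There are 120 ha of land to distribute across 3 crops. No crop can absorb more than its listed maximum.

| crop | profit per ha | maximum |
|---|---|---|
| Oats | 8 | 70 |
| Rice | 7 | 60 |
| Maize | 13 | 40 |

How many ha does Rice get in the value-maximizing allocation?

Order the crops by profit per ha: Maize 13 > Oats 8 > Rice 7.
Give Maize 40 to hit its cap of 40 — 80 left.
Oats takes 70 to reach its cap of 70 — 10 left.
Only 10 left; Rice takes them to reach 10.

10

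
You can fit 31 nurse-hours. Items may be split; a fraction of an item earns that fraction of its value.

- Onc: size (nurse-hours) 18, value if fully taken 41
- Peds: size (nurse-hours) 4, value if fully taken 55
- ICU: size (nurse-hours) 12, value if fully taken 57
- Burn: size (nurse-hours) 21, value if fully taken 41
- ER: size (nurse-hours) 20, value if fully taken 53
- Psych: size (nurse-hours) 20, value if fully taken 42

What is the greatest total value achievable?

151.75

Best value per unit of size first: Peds 55/4≈13.8, ICU 57/12≈4.75, ER 53/20≈2.65, Onc 41/18≈2.28, Psych 42/20≈2.1, Burn 41/21≈1.95.
All 4 nurse-hours of Peds fit (value 55) — 27 remain.
ICU: take in full, 12 nurse-hours for value 57 — 15 left.
Only 15 nurse-hours remain; take 15/20 of ER for value 53×15/20 = 39.75.
Total value = 151.75.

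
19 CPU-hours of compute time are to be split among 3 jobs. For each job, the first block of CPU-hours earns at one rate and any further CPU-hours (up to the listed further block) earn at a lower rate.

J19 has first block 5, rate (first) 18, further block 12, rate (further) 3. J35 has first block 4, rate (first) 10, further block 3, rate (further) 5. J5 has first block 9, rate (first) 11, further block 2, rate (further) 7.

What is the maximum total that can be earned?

Rank every tier by rate: J19/T1 18 > J5/T1 11 > J35/T1 10 > J5/T2 7 > J35/T2 5 > J19/T2 3.
J19 T1 at 18: fill all 5 ; 14 left.
J5 T1 at 11: fill all 9 ; 5 left.
J35 T1 at 10: fill all 4 ; 1 left.
J5 T2 at 7: only 1 left, fill 1.
Total = 18×5 + 11×9 + 10×4 + 7×1 = 236.

236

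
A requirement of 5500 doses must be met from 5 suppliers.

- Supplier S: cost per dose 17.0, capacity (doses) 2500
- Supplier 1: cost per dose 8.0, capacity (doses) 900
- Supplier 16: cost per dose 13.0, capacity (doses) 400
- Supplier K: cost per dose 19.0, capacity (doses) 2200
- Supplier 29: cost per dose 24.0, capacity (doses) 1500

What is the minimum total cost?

Cheapest first:
Take 900 from Supplier 1 at 8.0 ; need 4600 more.
Take 400 from Supplier 16 at 13.0 ; need 4200 more.
Supplier S (17.0): use full 2500 ; 1700 doses to go.
Supplier K at 19.0: take 1700 of its 2200 ; requirement met.
Supplier 29: unused.
Cost = 900×8.0 + 400×13.0 + 2500×17.0 + 1700×19.0 = 87200.

87200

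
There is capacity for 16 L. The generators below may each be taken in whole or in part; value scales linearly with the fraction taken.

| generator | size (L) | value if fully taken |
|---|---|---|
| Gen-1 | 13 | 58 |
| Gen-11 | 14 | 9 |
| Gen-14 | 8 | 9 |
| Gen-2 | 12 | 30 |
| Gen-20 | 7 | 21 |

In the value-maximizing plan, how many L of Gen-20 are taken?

Sort by value density: Gen-1 58/13≈4.46, Gen-20 21/7≈3, Gen-2 30/12≈2.5, Gen-14 9/8≈1.12, Gen-11 9/14≈0.643.
Gen-1: take in full, 13 L for value 58 — 3 left.
Only 3 L remain; take 3/7 of Gen-20 for value 21×3/7 = 9.

3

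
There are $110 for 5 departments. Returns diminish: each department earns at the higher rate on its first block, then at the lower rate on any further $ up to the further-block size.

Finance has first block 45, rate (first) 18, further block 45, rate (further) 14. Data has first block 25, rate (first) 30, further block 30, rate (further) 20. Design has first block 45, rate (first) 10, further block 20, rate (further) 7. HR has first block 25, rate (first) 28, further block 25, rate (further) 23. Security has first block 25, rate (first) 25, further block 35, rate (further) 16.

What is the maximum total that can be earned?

2850

Treat each block as its own option and order by rate: Data/first 30 > HR/first 28 > Security/first 25 > HR/second 23 > Data/second 20 > Finance/first 18 > Security/second 16 > Finance/second 14 > Design/first 10 > Design/second 7.
Data/first (30): +25 ; 85 left.
HR/first (28): +25 ; 60 left.
Fill Security first block (25 at 25) ; 35 left.
Fill HR second block (25 at 23) ; 10 left.
10 remain; put them into Data second at 20.
Total = 30×25 + 28×25 + 25×25 + 23×25 + 20×10 = 2850.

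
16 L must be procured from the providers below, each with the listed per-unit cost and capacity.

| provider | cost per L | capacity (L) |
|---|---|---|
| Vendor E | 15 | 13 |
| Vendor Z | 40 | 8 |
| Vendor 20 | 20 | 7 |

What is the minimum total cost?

255

Cheapest first:
Vendor E (15): use full 13 → 3 L to go.
Take 3 from Vendor 20 at 20 to finish.
Vendor Z: unused.
Cost = 13×15 + 3×20 = 255.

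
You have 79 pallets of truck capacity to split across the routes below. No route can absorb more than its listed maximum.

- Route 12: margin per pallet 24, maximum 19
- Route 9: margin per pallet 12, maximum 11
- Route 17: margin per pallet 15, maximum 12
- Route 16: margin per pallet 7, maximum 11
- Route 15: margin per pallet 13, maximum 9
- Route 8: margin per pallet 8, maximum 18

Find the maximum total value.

Rank by margin per pallet: Route 12 24 > Route 17 15 > Route 15 13 > Route 9 12 > Route 8 8 > Route 16 7.
Give Route 12 19 to hit its cap of 19 ; 60 left.
Route 17: +12 to 12 (cap) ; 48 left.
Give Route 15 9 to hit its cap of 9 ; 39 left.
Route 9: +11 to 11 (cap) ; 28 left.
Give Route 8 18 to hit its cap of 18 ; 10 left.
Only 10 left; Route 16 takes them to reach 10.
Total = 24×19 + 12×11 + 15×12 + 7×10 + 13×9 + 8×18 = 1099.

1099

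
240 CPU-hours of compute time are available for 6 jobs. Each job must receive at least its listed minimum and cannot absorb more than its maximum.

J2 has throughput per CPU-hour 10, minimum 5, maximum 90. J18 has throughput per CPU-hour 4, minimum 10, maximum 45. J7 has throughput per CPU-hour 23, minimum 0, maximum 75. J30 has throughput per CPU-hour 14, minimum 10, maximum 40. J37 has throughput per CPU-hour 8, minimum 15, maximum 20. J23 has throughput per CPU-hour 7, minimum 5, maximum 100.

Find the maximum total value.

3420

Meeting every minimum uses 5+10+0+10+15+5 = 45 CPU-hours, leaving 195.
Highest throughput per CPU-hour first: J7 23 > J30 14 > J2 10 > J37 8 > J23 7 > J18 4.
J7: +75 to 75 (cap) ; 120 left.
J30: +30 to 40 (cap) ; 90 left.
J2 takes 85 more to reach its cap of 90 ; 5 left.
J37: +5 to 20 (cap) ; 0 left.
Total = 10×90 + 4×10 + 23×75 + 14×40 + 8×20 + 7×5 = 3420.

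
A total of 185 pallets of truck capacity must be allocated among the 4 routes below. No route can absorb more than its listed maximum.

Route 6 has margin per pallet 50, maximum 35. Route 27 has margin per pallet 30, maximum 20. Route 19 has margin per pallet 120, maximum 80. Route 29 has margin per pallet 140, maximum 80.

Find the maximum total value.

22050

Highest margin per pallet first: Route 29 140 > Route 19 120 > Route 6 50 > Route 27 30.
Route 29: +80 to 80 (cap) — 105 left.
Give Route 19 80 to hit its cap of 80 — 25 left.
Only 25 left; Route 6 takes them to reach 25.
Total = 50×25 + 120×80 + 140×80 = 22050.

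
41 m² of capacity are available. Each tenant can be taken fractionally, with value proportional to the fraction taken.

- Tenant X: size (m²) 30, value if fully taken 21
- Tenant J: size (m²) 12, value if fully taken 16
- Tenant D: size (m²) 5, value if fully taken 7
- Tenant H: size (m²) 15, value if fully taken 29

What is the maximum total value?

58.3

Rank by value-to-size ratio: Tenant H 29/15≈1.93, Tenant D 7/5≈1.4, Tenant J 16/12≈1.33, Tenant X 21/30≈0.7.
Tenant H: take in full, 15 m² for value 29 — 26 left.
Tenant D: take in full, 5 m² for value 7 — 21 left.
All 12 m² of Tenant J fit (value 16) — 9 remain.
Only 9 m² remain; take 9/30 of Tenant X for value 21×9/30 = 6.3.
Total value = 58.3.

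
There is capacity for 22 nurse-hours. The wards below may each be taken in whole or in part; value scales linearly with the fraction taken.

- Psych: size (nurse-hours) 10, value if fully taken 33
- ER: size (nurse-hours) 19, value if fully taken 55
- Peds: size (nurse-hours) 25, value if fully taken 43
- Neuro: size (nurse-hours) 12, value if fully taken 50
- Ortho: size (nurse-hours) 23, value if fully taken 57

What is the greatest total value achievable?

Sort by value density: Neuro 50/12≈4.17, Psych 33/10≈3.3, ER 55/19≈2.89, Ortho 57/23≈2.48, Peds 43/25≈1.72.
Neuro: take in full, 12 nurse-hours for value 50 — 10 left.
All 10 nurse-hours of Psych fit (value 33) — 0 remain.
Total value = 83.

83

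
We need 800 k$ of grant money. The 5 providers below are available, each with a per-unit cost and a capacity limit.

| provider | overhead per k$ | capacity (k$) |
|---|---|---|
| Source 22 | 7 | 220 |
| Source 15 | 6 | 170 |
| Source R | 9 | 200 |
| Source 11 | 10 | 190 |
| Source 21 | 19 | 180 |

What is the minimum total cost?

Fill from the cheapest provider first.
Source 15 (6): use full 170 — 630 k$ to go.
Source 22 at 7: take all 220 k$ — 410 still needed.
Take 200 from Source R at 9 — need 210 more.
Source 11 (10): use full 190 — 20 k$ to go.
Source 21 (19): take the remaining 20 — done.
Cost = 170×6 + 220×7 + 200×9 + 190×10 + 20×19 = 6640.

6640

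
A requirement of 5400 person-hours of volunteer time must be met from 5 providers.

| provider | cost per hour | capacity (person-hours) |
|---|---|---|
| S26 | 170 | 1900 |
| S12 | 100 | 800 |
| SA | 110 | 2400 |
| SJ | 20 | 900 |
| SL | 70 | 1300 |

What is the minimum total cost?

Fill from the cheapest provider first.
SJ (20): use full 900 — 4500 person-hours to go.
SL at 70: take all 1300 person-hours — 3200 still needed.
S12 at 100: take all 800 person-hours — 2400 still needed.
Take 2400 from SA at 110 — need 0 more.
S26: unused.
Cost = 900×20 + 1300×70 + 800×100 + 2400×110 = 453000.

453000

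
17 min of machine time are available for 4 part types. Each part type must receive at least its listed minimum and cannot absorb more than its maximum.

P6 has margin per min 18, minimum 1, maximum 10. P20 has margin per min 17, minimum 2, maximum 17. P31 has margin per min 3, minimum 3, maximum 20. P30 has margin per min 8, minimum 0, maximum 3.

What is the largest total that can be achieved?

Meeting every minimum uses 1+2+3+0 = 6 min, leaving 11.
Order the part types by margin per min: P6 18 > P20 17 > P30 8 > P31 3.
P6 takes 9 more to reach its cap of 10 — 2 left.
P20: +2 (room for 15) → 4. Pool exhausted.
Total = 18×10 + 17×4 + 3×3 = 257.

257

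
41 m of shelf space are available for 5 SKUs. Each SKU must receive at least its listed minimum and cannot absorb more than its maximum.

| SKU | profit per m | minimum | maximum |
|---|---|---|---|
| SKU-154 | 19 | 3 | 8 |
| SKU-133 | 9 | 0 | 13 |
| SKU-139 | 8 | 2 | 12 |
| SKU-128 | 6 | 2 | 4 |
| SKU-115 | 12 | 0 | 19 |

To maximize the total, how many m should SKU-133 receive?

Meeting every minimum uses 3+0+2+2+0 = 7 m, leaving 34.
Highest profit per m first: SKU-154 19 > SKU-115 12 > SKU-133 9 > SKU-139 8 > SKU-128 6.
Give SKU-154 5 more to hit its cap of 8 — 29 left.
Give SKU-115 19 more to hit its cap of 19 — 10 left.
Only 10 left; SKU-133 takes them to reach 10.

10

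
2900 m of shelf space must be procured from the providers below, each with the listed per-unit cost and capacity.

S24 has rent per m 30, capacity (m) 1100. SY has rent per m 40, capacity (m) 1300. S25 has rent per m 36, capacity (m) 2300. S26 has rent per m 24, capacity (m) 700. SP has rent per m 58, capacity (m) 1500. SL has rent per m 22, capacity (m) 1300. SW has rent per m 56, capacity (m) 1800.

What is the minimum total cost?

72400

Use providers in increasing cost order.
SL at 22: take all 1300 m → 1600 still needed.
Take 700 from S26 at 24 → need 900 more.
S24 (30): take the remaining 900 → done.
S25, SY, SW, SP: unused.
Cost = 1300×22 + 700×24 + 900×30 = 72400.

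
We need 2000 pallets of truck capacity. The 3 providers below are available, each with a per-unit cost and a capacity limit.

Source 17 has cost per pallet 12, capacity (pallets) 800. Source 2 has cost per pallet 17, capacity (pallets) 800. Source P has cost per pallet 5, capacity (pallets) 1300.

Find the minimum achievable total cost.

14900

Cheapest first:
Source P (5): use full 1300 → 700 pallets to go.
Source 17 (12): take the remaining 700 → done.
Source 2: unused.
Cost = 1300×5 + 700×12 = 14900.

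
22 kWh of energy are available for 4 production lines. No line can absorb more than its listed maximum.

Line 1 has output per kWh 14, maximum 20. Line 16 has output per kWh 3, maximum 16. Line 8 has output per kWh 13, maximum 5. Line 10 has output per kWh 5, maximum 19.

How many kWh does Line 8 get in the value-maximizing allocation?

2

Order the production lines by output per kWh: Line 1 14 > Line 8 13 > Line 10 5 > Line 16 3.
Give Line 1 20 to hit its cap of 20 ; 2 left.
Line 8: +2 (room for 5) → 2. Pool exhausted.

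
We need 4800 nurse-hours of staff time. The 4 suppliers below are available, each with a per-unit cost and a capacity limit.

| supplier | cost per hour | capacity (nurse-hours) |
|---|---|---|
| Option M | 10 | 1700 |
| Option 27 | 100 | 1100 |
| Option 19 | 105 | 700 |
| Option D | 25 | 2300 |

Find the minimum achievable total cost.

Use suppliers in increasing cost order.
Take 1700 from Option M at 10 ; need 3100 more.
Option D (25): use full 2300 ; 800 nurse-hours to go.
Take 800 from Option 27 at 100 to finish.
Option 19: unused.
Cost = 1700×10 + 2300×25 + 800×100 = 154500.

154500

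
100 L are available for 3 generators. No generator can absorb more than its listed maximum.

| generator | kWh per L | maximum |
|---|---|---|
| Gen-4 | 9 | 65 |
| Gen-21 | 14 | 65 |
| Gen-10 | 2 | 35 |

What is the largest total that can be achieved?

1225

Order the generators by kWh per L: Gen-21 14 > Gen-4 9 > Gen-10 2.
Gen-21 takes 65 to reach its cap of 65 ; 35 left.
Gen-4: +35 (room for 65) → 35. Pool exhausted.
Total = 9×35 + 14×65 = 1225.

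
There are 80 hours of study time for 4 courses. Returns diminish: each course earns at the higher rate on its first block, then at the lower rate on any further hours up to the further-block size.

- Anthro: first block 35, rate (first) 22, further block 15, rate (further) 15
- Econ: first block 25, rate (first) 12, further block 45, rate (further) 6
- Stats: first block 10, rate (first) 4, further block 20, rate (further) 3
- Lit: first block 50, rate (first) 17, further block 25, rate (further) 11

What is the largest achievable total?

Rank every tier by rate: Anthro/tier1 22 > Lit/tier1 17 > Anthro/tier2 15 > Econ/tier1 12 > Lit/tier2 11 > Econ/tier2 6 > Stats/tier1 4 > Stats/tier2 3.
Anthro/tier1 (22): +35 — 45 left.
Lit tier1 at 17: only 45 left, fill 45.
Total = 22×35 + 17×45 = 1535.

1535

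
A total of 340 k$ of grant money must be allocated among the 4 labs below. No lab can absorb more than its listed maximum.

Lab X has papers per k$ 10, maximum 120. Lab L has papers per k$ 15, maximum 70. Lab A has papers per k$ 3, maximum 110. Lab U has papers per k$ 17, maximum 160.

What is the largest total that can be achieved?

Highest papers per k$ first: Lab U 17 > Lab L 15 > Lab X 10 > Lab A 3.
Lab U: +160 to 160 (cap) — 180 left.
Lab L takes 70 to reach its cap of 70 — 110 left.
Only 110 left; Lab X takes them to reach 110.
Total = 10×110 + 15×70 + 17×160 = 4870.

4870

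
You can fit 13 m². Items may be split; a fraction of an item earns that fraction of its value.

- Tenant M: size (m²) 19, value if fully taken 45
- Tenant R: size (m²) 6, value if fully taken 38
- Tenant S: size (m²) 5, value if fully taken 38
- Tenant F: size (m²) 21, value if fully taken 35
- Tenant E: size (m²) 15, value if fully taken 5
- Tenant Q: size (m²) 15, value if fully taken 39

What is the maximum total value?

Rank by value-to-size ratio: Tenant S 38/5≈7.6, Tenant R 38/6≈6.33, Tenant Q 39/15≈2.6, Tenant M 45/19≈2.37, Tenant F 35/21≈1.67, Tenant E 5/15≈0.333.
All 5 m² of Tenant S fit (value 38) → 8 remain.
Take all of Tenant R (6 m², value 38) → 2 m² left.
2 m² left: a 2/15 share of Tenant Q gives 39×2/15 = 5.2.
Total value = 81.2.

81.2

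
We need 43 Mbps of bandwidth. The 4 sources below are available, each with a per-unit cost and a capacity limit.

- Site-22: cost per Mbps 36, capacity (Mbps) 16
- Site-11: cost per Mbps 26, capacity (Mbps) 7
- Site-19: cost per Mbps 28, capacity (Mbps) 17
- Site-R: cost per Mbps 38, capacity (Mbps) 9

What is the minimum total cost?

Use sources in increasing cost order.
Take 7 from Site-11 at 26 — need 36 more.
Site-19 at 28: take all 17 Mbps — 19 still needed.
Site-22 (36): use full 16 — 3 Mbps to go.
Take 3 from Site-R at 38 to finish.
Cost = 7×26 + 17×28 + 16×36 + 3×38 = 1348.

1348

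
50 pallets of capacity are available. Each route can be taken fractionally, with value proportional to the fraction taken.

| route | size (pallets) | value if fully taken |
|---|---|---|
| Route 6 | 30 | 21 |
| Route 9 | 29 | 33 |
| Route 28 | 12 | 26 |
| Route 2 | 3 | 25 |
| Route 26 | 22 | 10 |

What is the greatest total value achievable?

88.2

Sort by value density: Route 2 25/3≈8.33, Route 28 26/12≈2.17, Route 9 33/29≈1.14, Route 6 21/30≈0.7, Route 26 10/22≈0.455.
Take all of Route 2 (3 pallets, value 25) → 47 pallets left.
Route 28: take in full, 12 pallets for value 26 → 35 left.
Take all of Route 9 (29 pallets, value 33) → 6 pallets left.
Fill the last 6 pallets with part of Route 6: 6/30 of it earns 4.2.
Total value = 88.2.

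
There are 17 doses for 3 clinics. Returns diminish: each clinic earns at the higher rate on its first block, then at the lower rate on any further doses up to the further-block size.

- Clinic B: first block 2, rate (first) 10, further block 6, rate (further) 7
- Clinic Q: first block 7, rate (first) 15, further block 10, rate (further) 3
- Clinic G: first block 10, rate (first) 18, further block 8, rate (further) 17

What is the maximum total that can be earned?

Rank every tier by rate: Clinic G/tier1 18 > Clinic G/tier2 17 > Clinic Q/tier1 15 > Clinic B/tier1 10 > Clinic B/tier2 7 > Clinic Q/tier2 3.
Clinic G tier1 at 18: fill all 10 → 7 left.
Clinic G/tier2: +7 of 8 at 17; pool empty.
Total = 18×10 + 17×7 = 299.

299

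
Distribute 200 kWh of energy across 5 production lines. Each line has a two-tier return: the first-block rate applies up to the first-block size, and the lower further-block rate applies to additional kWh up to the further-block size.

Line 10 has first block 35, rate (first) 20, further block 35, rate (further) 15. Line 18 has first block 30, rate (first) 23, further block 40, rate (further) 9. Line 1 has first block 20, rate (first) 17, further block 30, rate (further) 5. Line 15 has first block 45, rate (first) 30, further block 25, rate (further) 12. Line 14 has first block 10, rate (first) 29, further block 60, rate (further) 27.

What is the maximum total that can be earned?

4990

Order all 10 blocks by rate: Line 15/first 30 > Line 14/first 29 > Line 14/second 27 > Line 18/first 23 > Line 10/first 20 > Line 1/first 17 > Line 10/second 15 > Line 15/second 12 > Line 18/second 9 > Line 1/second 5.
Line 15/first (30): +45 — 155 left.
Line 14/first (29): +10 — 145 left.
Line 14 second at 27: fill all 60 — 85 left.
Line 18 first at 23: fill all 30 — 55 left.
Line 10 first at 20: fill all 35 — 20 left.
Line 1/first (17): +20 — 0 left.
Total = 30×45 + 29×10 + 27×60 + 23×30 + 20×35 + 17×20 = 4990.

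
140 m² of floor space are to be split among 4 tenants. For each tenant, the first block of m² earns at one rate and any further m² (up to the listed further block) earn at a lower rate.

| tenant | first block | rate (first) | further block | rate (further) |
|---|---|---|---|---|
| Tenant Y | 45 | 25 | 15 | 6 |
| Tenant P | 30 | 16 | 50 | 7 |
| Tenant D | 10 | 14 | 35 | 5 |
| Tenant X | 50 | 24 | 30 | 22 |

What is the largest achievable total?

Treat each block as its own option and order by rate: Tenant Y/tier1 25 > Tenant X/tier1 24 > Tenant X/tier2 22 > Tenant P/tier1 16 > Tenant D/tier1 14 > Tenant P/tier2 7 > Tenant Y/tier2 6 > Tenant D/tier2 5.
Fill Tenant Y tier1 block (45 at 25) — 95 left.
Tenant X/tier1 (24): +50 — 45 left.
Tenant X tier2 at 22: fill all 30 — 15 left.
Tenant P/tier1: +15 of 30 at 16; pool empty.
Total = 25×45 + 24×50 + 22×30 + 16×15 = 3225.

3225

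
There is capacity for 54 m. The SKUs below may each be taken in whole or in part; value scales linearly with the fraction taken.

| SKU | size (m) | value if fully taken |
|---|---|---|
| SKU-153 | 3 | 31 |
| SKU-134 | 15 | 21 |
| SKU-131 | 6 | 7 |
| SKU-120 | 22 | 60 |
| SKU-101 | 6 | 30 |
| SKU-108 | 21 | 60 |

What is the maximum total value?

183.8

Rank by value-to-size ratio: SKU-153 31/3≈10.3, SKU-101 30/6≈5, SKU-108 60/21≈2.86, SKU-120 60/22≈2.73, SKU-134 21/15≈1.4, SKU-131 7/6≈1.17.
Take all of SKU-153 (3 m, value 31) → 51 m left.
All 6 m of SKU-101 fit (value 30) → 45 remain.
All 21 m of SKU-108 fit (value 60) → 24 remain.
All 22 m of SKU-120 fit (value 60) → 2 remain.
Only 2 m remain; take 2/15 of SKU-134 for value 21×2/15 = 2.8.
Total value = 183.8.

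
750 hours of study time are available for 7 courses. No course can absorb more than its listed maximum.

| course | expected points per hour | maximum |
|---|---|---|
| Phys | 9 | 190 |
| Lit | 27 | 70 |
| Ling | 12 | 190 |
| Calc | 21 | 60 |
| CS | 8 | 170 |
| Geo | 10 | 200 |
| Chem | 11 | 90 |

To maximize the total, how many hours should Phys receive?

140

Rank by expected points per hour: Lit 27 > Calc 21 > Ling 12 > Chem 11 > Geo 10 > Phys 9 > CS 8.
Lit takes 70 to reach its cap of 70 — 680 left.
Calc takes 60 to reach its cap of 60 — 620 left.
Give Ling 190 to hit its cap of 190 — 430 left.
Give Chem 90 to hit its cap of 90 — 340 left.
Give Geo 200 to hit its cap of 200 — 140 left.
Only 140 left; Phys takes them to reach 140.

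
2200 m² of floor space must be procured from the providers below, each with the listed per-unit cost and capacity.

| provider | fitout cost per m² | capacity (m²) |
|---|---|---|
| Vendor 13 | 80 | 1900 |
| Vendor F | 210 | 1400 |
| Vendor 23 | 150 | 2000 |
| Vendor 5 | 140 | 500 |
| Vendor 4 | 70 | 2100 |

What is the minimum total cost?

Fill from the cheapest provider first.
Vendor 4 (70): use full 2100 — 100 m² to go.
Vendor 13 at 80: take 100 of its 1900 — requirement met.
Vendor 5, Vendor 23, Vendor F: unused.
Cost = 2100×70 + 100×80 = 155000.

155000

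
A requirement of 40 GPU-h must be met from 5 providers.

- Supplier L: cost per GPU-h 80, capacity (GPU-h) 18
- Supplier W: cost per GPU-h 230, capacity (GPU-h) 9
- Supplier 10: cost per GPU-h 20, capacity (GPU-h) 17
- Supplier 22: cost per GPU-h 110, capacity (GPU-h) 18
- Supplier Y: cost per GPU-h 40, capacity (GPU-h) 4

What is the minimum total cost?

Fill from the cheapest provider first.
Supplier 10 (20): use full 17 — 23 GPU-h to go.
Supplier Y at 40: take all 4 GPU-h — 19 still needed.
Supplier L at 80: take all 18 GPU-h — 1 still needed.
Take 1 from Supplier 22 at 110 to finish.
Supplier W: unused.
Cost = 17×20 + 4×40 + 18×80 + 1×110 = 2050.

2050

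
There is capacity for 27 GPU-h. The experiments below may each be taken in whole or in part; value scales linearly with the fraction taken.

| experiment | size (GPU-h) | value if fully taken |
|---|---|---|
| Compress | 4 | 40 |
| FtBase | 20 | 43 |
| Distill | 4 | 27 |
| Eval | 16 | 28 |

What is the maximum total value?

107.85

Best value per unit of size first: Compress 40/4≈10, Distill 27/4≈6.75, FtBase 43/20≈2.15, Eval 28/16≈1.75.
All 4 GPU-h of Compress fit (value 40) — 23 remain.
Distill: take in full, 4 GPU-h for value 27 — 19 left.
Fill the last 19 GPU-h with part of FtBase: 19/20 of it earns 40.85.
Total value = 107.85.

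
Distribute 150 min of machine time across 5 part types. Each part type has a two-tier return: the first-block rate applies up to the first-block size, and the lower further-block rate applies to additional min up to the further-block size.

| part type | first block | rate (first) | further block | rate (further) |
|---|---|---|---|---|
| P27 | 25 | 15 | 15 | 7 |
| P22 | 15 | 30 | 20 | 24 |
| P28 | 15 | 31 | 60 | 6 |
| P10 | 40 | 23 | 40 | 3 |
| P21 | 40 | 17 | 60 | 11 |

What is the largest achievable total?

Rank every tier by rate: P28/tier1 31 > P22/tier1 30 > P22/tier2 24 > P10/tier1 23 > P21/tier1 17 > P27/tier1 15 > P21/tier2 11 > P27/tier2 7 > P28/tier2 6 > P10/tier2 3.
Fill P28 tier1 block (15 at 31) — 135 left.
Fill P22 tier1 block (15 at 30) — 120 left.
P22 tier2 at 24: fill all 20 — 100 left.
P10/tier1 (23): +40 — 60 left.
P21/tier1 (17): +40 — 20 left.
20 remain; put them into P27 tier1 at 15.
Total = 31×15 + 30×15 + 24×20 + 23×40 + 17×40 + 15×20 = 3295.

3295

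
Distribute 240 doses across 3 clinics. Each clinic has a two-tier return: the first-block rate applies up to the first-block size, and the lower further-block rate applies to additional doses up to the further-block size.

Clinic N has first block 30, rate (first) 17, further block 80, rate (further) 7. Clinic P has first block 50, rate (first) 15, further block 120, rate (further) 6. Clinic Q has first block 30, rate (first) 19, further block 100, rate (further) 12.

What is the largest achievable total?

3240

Rank every tier by rate: Clinic Q/tier1 19 > Clinic N/tier1 17 > Clinic P/tier1 15 > Clinic Q/tier2 12 > Clinic N/tier2 7 > Clinic P/tier2 6.
Clinic Q/tier1 (19): +30 → 210 left.
Clinic N/tier1 (17): +30 → 180 left.
Clinic P/tier1 (15): +50 → 130 left.
Clinic Q/tier2 (12): +100 → 30 left.
30 remain; put them into Clinic N tier2 at 7.
Total = 19×30 + 17×30 + 15×50 + 12×100 + 7×30 = 3240.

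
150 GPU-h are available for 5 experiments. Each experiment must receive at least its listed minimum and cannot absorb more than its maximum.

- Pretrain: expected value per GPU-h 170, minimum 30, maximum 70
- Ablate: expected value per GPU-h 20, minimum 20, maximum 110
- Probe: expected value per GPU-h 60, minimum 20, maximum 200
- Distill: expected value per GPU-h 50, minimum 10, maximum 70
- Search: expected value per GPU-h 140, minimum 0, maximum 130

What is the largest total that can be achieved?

18200

Meeting every minimum uses 30+20+20+10+0 = 80 GPU-h, leaving 70.
Rank by expected value per GPU-h: Pretrain 170 > Search 140 > Probe 60 > Distill 50 > Ablate 20.
Pretrain takes 40 more to reach its cap of 70 → 30 left.
Only 30 left; Search takes them to reach 30.
Total = 170×70 + 20×20 + 60×20 + 50×10 + 140×30 = 18200.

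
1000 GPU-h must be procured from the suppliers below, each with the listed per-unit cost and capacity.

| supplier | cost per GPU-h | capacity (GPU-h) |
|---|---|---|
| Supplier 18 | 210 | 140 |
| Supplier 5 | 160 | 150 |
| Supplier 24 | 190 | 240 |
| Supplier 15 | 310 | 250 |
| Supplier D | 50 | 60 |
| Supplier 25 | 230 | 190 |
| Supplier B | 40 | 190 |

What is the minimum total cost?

Fill from the cheapest supplier first.
Supplier B (40): use full 190 → 810 GPU-h to go.
Supplier D (50): use full 60 → 750 GPU-h to go.
Supplier 5 (160): use full 150 → 600 GPU-h to go.
Take 240 from Supplier 24 at 190 → need 360 more.
Supplier 18 at 210: take all 140 GPU-h → 220 still needed.
Supplier 25 (230): use full 190 → 30 GPU-h to go.
Supplier 15 (310): take the remaining 30 → done.
Cost = 190×40 + 60×50 + 150×160 + 240×190 + 140×210 + 190×230 + 30×310 = 162600.

162600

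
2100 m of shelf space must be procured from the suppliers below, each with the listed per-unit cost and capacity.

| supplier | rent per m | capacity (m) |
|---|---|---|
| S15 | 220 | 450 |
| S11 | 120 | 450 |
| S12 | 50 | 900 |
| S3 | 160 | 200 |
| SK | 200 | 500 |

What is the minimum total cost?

Fill from the cheapest supplier first.
S12 (50): use full 900 ; 1200 m to go.
Take 450 from S11 at 120 ; need 750 more.
S3 (160): use full 200 ; 550 m to go.
SK at 200: take all 500 m ; 50 still needed.
S15 at 220: take 50 of its 450 ; requirement met.
Cost = 900×50 + 450×120 + 200×160 + 500×200 + 50×220 = 242000.

242000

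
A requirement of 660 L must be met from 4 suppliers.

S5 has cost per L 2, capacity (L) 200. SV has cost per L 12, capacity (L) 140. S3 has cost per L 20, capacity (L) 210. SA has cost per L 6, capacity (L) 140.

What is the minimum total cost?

Fill from the cheapest supplier first.
S5 (2): use full 200 — 460 L to go.
SA at 6: take all 140 L — 320 still needed.
Take 140 from SV at 12 — need 180 more.
Take 180 from S3 at 20 to finish.
Cost = 200×2 + 140×6 + 140×12 + 180×20 = 6520.

6520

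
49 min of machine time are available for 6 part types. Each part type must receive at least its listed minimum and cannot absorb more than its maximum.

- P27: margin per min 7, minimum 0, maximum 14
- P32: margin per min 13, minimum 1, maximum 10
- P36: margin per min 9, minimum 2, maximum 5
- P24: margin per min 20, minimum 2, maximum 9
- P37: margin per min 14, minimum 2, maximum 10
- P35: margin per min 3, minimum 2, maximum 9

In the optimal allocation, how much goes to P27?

13

Meeting every minimum uses 0+1+2+2+2+2 = 9 min, leaving 40.
Rank by margin per min: P24 20 > P37 14 > P32 13 > P36 9 > P27 7 > P35 3.
Give P24 7 more to hit its cap of 9 → 33 left.
P37: +8 to 10 (cap) → 25 left.
P32 takes 9 more to reach its cap of 10 → 16 left.
P36: +3 to 5 (cap) → 13 left.
P27: +13 (room for 14) → 13. Pool exhausted.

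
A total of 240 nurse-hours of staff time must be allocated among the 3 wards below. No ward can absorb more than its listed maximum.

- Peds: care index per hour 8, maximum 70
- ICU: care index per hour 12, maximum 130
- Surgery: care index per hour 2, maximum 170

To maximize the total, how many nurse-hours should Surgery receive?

Rank by care index per hour: ICU 12 > Peds 8 > Surgery 2.
ICU: +130 to 130 (cap) — 110 left.
Peds: +70 to 70 (cap) — 40 left.
Only 40 left; Surgery takes them to reach 40.

40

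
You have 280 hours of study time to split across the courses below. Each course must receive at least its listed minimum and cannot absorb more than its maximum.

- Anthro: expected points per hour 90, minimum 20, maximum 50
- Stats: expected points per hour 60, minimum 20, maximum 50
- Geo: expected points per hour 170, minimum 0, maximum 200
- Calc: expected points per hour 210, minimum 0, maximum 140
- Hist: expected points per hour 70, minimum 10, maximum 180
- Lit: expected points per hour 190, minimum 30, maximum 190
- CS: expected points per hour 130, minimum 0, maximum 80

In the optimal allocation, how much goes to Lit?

Meeting every minimum uses 20+20+0+0+10+30+0 = 80 hours, leaving 200.
Highest expected points per hour first: Calc 210 > Lit 190 > Geo 170 > CS 130 > Anthro 90 > Hist 70 > Stats 60.
Give Calc 140 more to hit its cap of 140 ; 60 left.
Lit: +60 (room for 160) → 90. Pool exhausted.

90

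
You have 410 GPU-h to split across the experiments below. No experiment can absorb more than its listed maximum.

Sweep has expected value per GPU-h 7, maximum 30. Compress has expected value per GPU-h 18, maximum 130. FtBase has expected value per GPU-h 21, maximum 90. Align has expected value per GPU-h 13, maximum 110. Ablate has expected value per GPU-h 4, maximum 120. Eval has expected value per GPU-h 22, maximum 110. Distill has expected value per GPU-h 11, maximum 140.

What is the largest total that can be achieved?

Rank by expected value per GPU-h: Eval 22 > FtBase 21 > Compress 18 > Align 13 > Distill 11 > Sweep 7 > Ablate 4.
Eval: +110 to 110 (cap) — 300 left.
Give FtBase 90 to hit its cap of 90 — 210 left.
Give Compress 130 to hit its cap of 130 — 80 left.
Align: +80 (room for 110) → 80. Pool exhausted.
Total = 18×130 + 21×90 + 13×80 + 22×110 = 7690.

7690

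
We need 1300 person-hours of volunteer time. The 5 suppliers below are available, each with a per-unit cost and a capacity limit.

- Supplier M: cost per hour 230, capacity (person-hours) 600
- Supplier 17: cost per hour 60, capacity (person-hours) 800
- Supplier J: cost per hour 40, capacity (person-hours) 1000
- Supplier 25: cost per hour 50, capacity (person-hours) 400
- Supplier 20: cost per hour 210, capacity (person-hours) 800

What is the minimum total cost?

Cheapest first:
Supplier J (40): use full 1000 → 300 person-hours to go.
Take 300 from Supplier 25 at 50 to finish.
Supplier 17, Supplier 20, Supplier M: unused.
Cost = 1000×40 + 300×50 = 55000.

55000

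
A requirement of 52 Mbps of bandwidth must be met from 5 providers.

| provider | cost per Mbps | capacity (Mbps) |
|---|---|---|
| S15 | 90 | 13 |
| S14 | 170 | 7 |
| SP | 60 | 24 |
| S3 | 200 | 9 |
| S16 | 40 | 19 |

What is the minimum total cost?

Use providers in increasing cost order.
S16 (40): use full 19 — 33 Mbps to go.
SP at 60: take all 24 Mbps — 9 still needed.
S15 (90): take the remaining 9 — done.
S14, S3: unused.
Cost = 19×40 + 24×60 + 9×90 = 3010.

3010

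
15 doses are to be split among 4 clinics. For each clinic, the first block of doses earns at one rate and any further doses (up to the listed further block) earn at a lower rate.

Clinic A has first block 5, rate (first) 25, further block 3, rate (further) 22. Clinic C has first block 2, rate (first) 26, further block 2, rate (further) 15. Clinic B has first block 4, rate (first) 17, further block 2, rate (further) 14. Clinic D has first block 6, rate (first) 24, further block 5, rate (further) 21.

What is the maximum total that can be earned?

365

Rank every tier by rate: Clinic C/T1 26 > Clinic A/T1 25 > Clinic D/T1 24 > Clinic A/T2 22 > Clinic D/T2 21 > Clinic B/T1 17 > Clinic C/T2 15 > Clinic B/T2 14.
Clinic C/T1 (26): +2 ; 13 left.
Fill Clinic A T1 block (5 at 25) ; 8 left.
Fill Clinic D T1 block (6 at 24) ; 2 left.
Clinic A T2 at 22: only 2 left, fill 2.
Total = 26×2 + 25×5 + 24×6 + 22×2 = 365.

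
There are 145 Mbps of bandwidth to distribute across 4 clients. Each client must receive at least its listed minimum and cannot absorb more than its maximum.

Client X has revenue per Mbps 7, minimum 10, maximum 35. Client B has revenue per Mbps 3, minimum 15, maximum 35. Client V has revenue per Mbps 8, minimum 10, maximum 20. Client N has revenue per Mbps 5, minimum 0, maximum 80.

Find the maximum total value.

Meeting every minimum uses 10+15+10+0 = 35 Mbps, leaving 110.
Order the clients by revenue per Mbps: Client V 8 > Client X 7 > Client N 5 > Client B 3.
Client V: +10 to 20 (cap) → 100 left.
Give Client X 25 more to hit its cap of 35 → 75 left.
Only 75 left; Client N takes them to reach 75.
Total = 7×35 + 3×15 + 8×20 + 5×75 = 825.

825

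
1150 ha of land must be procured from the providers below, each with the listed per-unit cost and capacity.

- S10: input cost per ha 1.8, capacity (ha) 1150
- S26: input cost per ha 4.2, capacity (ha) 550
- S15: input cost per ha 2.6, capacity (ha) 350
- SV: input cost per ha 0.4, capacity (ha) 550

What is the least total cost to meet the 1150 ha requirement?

1300

Cheapest first:
Take 550 from SV at 0.4 → need 600 more.
S10 (1.8): take the remaining 600 → done.
S15, S26: unused.
Cost = 550×0.4 + 600×1.8 = 1300.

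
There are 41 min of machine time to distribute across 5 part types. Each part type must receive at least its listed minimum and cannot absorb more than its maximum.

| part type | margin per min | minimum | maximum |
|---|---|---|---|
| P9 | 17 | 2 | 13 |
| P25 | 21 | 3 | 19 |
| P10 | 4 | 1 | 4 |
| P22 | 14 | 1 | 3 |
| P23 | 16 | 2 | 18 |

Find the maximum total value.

750

Meeting every minimum uses 2+3+1+1+2 = 9 min, leaving 32.
Order the part types by margin per min: P25 21 > P9 17 > P23 16 > P22 14 > P10 4.
P25 takes 16 more to reach its cap of 19 → 16 left.
P9: +11 to 13 (cap) → 5 left.
P23: +5 (room for 16) → 7. Pool exhausted.
Total = 17×13 + 21×19 + 4×1 + 14×1 + 16×7 = 750.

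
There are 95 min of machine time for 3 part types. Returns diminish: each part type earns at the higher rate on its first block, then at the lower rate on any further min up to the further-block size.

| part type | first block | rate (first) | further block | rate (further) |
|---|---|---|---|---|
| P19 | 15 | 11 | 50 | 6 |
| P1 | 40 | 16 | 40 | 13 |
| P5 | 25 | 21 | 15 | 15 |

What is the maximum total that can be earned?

Rank every tier by rate: P5/tier1 21 > P1/tier1 16 > P5/tier2 15 > P1/tier2 13 > P19/tier1 11 > P19/tier2 6.
P5 tier1 at 21: fill all 25 → 70 left.
P1 tier1 at 16: fill all 40 → 30 left.
P5/tier2 (15): +15 → 15 left.
P1 tier2 at 13: only 15 left, fill 15.
Total = 21×25 + 16×40 + 15×15 + 13×15 = 1585.

1585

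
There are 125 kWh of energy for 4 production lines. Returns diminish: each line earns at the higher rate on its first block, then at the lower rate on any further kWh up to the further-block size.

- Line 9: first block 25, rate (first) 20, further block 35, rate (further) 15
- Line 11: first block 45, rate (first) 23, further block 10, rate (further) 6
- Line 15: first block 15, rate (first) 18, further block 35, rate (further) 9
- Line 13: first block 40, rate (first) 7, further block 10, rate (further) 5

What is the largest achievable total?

Order all 8 blocks by rate: Line 11/tier1 23 > Line 9/tier1 20 > Line 15/tier1 18 > Line 9/tier2 15 > Line 15/tier2 9 > Line 13/tier1 7 > Line 11/tier2 6 > Line 13/tier2 5.
Line 11/tier1 (23): +45 — 80 left.
Line 9 tier1 at 20: fill all 25 — 55 left.
Line 15 tier1 at 18: fill all 15 — 40 left.
Fill Line 9 tier2 block (35 at 15) — 5 left.
5 remain; put them into Line 15 tier2 at 9.
Total = 23×45 + 20×25 + 18×15 + 15×35 + 9×5 = 2375.

2375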